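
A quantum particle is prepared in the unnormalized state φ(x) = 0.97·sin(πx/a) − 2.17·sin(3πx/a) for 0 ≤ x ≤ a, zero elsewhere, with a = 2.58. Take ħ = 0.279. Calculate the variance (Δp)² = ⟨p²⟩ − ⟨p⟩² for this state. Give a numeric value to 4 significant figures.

Compute ⟨p⟩ and ⟨p²⟩ separately; (Δp)² = ⟨p²⟩ − ⟨p⟩².
d²/dx² sin(jπx/a) = −(jπ/a)²·sin(jπx/a); on 0 ≤ x ≤ a, ∫sin²(jπx/a) dx = a/2 and ∫sin(jπx/a)·sin(lπx/a) dx = 0 for j ≠ l, so only diagonal terms survive in ∫|φ|² and ∫φ·φ″; ∫φ·φ′ dx = [φ²/2] between the walls = 0.
Normalization: ∫|φ|² dx = 7.2882.
⟨p⟩ = 0.0000 and ⟨p²⟩ = 0.88498.
(Δp)² = 0.88498 − (0.0000)² = 0.88498.

0.8850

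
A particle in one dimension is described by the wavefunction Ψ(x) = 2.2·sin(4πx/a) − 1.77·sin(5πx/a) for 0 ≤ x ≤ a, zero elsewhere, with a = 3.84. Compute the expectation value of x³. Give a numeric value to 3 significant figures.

23.7

⟨x³⟩ = ∫ x³·|Ψ|² dx / ∫|Ψ|² dx (integrals over the domain).
On 0 ≤ x ≤ a (j ≠ l): ∫sin²(jπx/a) dx = a/2, ∫sin(jπx/a)·sin(lπx/a) dx = 0; diagonal moments ∫x·sin²(jπx/a) dx = a²/4, ∫x²·sin²(jπx/a) dx = a³·(1/6 − 1/(4j²π²)); cross terms ∫x·sin(jπx/a)·sin(lπx/a) dx = 0 for j + l even and −4jla²/(π²(j² − l²)²) for j + l odd, ∫x²·sin(jπx/a)·sin(lπx/a) dx = (−1)^(j+l)·4jla³/(π²(j² − l²)²); higher powers the same way via product-to-sum and parts.
State is unnormalized: ∫|Ψ|² dx = 15.308, and ∫Ψ*·x³·Ψ dx = 363.06, so ⟨x³⟩ = 363.06 / 15.308.
⟨x³⟩ = 23.717.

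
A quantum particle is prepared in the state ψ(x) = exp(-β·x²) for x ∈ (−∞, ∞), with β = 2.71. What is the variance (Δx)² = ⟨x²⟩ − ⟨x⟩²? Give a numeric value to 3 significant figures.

0.0923

Compute ⟨x⟩ and ⟨x²⟩ separately, then (Δx)² = ⟨x²⟩ − ⟨x⟩².
Gaussian moments: ∫x^(2j)·e^(−2βx²) dx = (2j−1)!!/(4β)^j · √(π/(2β)), odd powers integrate to 0; here √(π/(2β)) = 0.76133.
Normalization: ∫|ψ|² dx = 0.76133.
⟨x⟩ = 0.0000 and ⟨x²⟩ = 0.092251.
(Δx)² = 0.092251 − (0.0000)² = 0.092251.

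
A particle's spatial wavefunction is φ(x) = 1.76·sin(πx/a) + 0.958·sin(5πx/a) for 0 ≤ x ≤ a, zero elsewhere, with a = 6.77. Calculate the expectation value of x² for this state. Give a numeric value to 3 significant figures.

⟨x²⟩ = ∫ x²·|φ|² dx / ∫|φ|² dx (integrals over the domain).
On 0 ≤ x ≤ a (j ≠ l): ∫sin²(jπx/a) dx = a/2, ∫sin(jπx/a)·sin(lπx/a) dx = 0; diagonal moments ∫x·sin²(jπx/a) dx = a²/4, ∫x²·sin²(jπx/a) dx = a³·(1/6 − 1/(4j²π²)); cross terms ∫x·sin(jπx/a)·sin(lπx/a) dx = 0 for j + l even and −4jla²/(π²(j² − l²)²) for j + l odd, ∫x²·sin(jπx/a)·sin(lπx/a) dx = (−1)^(j+l)·4jla³/(π²(j² − l²)²); higher powers the same way via product-to-sum and parts.
State is unnormalized: ∫|φ|² dx = 13.592, and ∫φ*·x²·φ dx = 186.70, so ⟨x²⟩ = 186.70 / 13.592.
⟨x²⟩ = 13.736.

13.7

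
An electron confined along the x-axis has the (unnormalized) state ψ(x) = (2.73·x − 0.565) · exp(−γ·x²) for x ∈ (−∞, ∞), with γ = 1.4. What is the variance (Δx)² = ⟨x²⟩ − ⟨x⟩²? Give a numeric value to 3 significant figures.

Compute ⟨x⟩ and ⟨x²⟩ separately, then (Δx)² = ⟨x²⟩ − ⟨x⟩².
Expand each integrand as polynomial × e^(−2γx²) and use ∫x^(2j)·e^(−2γx²) dx = (2j−1)!!/(4γ)^j · √(π/(2γ)), odd powers → 0; here √(π/(2γ)) = 1.0592.
Normalization: ∫|ψ|² dx = 1.7479.
⟨x⟩ = -0.33384 and ⟨x²⟩ = 0.46662.
(Δx)² = 0.46662 − (-0.33384)² = 0.35517.

0.355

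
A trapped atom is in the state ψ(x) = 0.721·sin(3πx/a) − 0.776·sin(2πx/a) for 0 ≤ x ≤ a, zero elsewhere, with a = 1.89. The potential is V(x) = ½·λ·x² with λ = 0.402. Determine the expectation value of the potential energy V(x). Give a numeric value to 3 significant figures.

0.372

⟨V⟩ = ∫ V(x)·|ψ|² dx / ∫|ψ|² dx.
On 0 ≤ x ≤ a (j ≠ l): ∫sin²(jπx/a) dx = a/2, ∫sin(jπx/a)·sin(lπx/a) dx = 0; diagonal moments ∫x·sin²(jπx/a) dx = a²/4, ∫x²·sin²(jπx/a) dx = a³·(1/6 − 1/(4j²π²)); cross terms ∫x·sin(jπx/a)·sin(lπx/a) dx = 0 for j + l even and −4jla²/(π²(j² − l²)²) for j + l odd, ∫x²·sin(jπx/a)·sin(lπx/a) dx = (−1)^(j+l)·4jla³/(π²(j² − l²)²); higher powers the same way via product-to-sum and parts.
State is unnormalized: ∫|ψ|² dx = 1.0603, and ∫ψ*·V(x)·ψ dx = 0.39430, so ⟨V⟩ = 0.39430 / 1.0603.
⟨V⟩ = 0.37188.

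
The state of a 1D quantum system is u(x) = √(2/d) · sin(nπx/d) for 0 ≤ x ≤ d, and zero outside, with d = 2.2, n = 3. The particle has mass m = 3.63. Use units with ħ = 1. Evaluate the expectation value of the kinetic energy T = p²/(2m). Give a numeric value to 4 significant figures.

T = −(ħ²/2m) d²/dx², so ⟨T⟩ = −(ħ²/2m) ∫ u*·u'' dx; with m = 3.63.
d/dx sin(nπx/d) = (nπ/d)·cos(nπx/d) and d²/dx² sin(nπx/d) = −(nπ/d)²·sin(nπx/d); on 0 ≤ x ≤ d, ∫sin²(nπx/d) dx = d/2 and ∫sin(nπx/d)·cos(nπx/d) dx = 0.
⟨T⟩ = 2.5279.

2.528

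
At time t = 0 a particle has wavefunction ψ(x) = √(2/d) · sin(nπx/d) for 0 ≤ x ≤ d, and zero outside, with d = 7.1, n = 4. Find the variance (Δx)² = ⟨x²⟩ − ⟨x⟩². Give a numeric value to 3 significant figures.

Compute ⟨x⟩ and ⟨x²⟩ separately, then (Δx)² = ⟨x²⟩ − ⟨x⟩².
With sin²θ = (1 − cos2θ)/2 on 0 ≤ x ≤ d: ∫sin²(nπx/d) dx = d/2, ∫x·sin²(nπx/d) dx = d²/4, ∫x²·sin²(nπx/d) dx = d³·(1/6 − 1/(4n²π²)); higher powers xᵏ the same way, integrating xᵏ·cos(2nπx/d) by parts.
⟨x⟩ = 3.5500 and ⟨x²⟩ = 16.644.
(Δx)² = 16.644 − (3.5500)² = 4.0412.

4.04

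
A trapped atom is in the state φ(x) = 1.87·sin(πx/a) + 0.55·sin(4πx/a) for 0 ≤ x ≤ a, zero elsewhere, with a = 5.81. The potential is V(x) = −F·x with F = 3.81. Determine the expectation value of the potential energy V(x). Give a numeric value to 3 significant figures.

-10.9

⟨V⟩ = ∫ V(x)·|φ|² dx / ∫|φ|² dx.
On 0 ≤ x ≤ a (j ≠ l): ∫sin²(jπx/a) dx = a/2, ∫sin(jπx/a)·sin(lπx/a) dx = 0; diagonal moments ∫x·sin²(jπx/a) dx = a²/4, ∫x²·sin²(jπx/a) dx = a³·(1/6 − 1/(4j²π²)); cross terms ∫x·sin(jπx/a)·sin(lπx/a) dx = 0 for j + l even and −4jla²/(π²(j² − l²)²) for j + l odd, ∫x²·sin(jπx/a)·sin(lπx/a) dx = (−1)^(j+l)·4jla³/(π²(j² − l²)²); higher powers the same way via product-to-sum and parts.
State is unnormalized: ∫|φ|² dx = 11.037, and ∫φ*·V(x)·φ dx = -120.25, so ⟨V⟩ = -120.25 / 11.037.
⟨V⟩ = -10.895.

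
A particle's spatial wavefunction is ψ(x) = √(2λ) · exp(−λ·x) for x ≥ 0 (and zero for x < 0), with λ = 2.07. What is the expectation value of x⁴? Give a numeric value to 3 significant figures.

⟨x⁴⟩ = ∫ x⁴·|ψ|² dx (integrals over the domain).
Every integrand reduces to terms xʲ·e^(−2λx) on [0, ∞); use ∫₀^∞ xʲ·e^(−2λx) dx = j!/(2λ)^(j+1).
⟨x⁴⟩ = 0.081698.

0.0817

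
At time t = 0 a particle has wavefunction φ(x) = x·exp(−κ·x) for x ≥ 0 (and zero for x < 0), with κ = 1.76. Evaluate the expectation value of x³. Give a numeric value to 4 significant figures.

⟨x³⟩ = ∫ x³·|φ|² dx / ∫|φ|² dx (integrals over the domain).
Every integrand reduces to terms xʲ·e^(−2κx) on [0, ∞); use ∫₀^∞ xʲ·e^(−2κx) dx = j!/(2κ)^(j+1).
State is unnormalized: ∫|φ|² dx = 0.045857, and ∫φ*·x³·φ dx = 0.063085, so ⟨x³⟩ = 0.063085 / 0.045857.
⟨x³⟩ = 1.3757.

1.376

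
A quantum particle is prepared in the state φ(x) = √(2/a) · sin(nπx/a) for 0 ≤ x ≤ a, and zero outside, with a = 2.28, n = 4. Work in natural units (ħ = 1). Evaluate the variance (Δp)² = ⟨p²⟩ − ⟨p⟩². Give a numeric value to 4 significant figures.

Compute ⟨p⟩ and ⟨p²⟩ separately; (Δp)² = ⟨p²⟩ − ⟨p⟩².
d/dx sin(nπx/a) = (nπ/a)·cos(nπx/a) and d²/dx² sin(nπx/a) = −(nπ/a)²·sin(nπx/a); on 0 ≤ x ≤ a, ∫sin²(nπx/a) dx = a/2 and ∫sin(nπx/a)·cos(nπx/a) dx = 0.
⟨p⟩ = 0.0000 and ⟨p²⟩ = 30.377.
(Δp)² = 30.377 − (0.0000)² = 30.377.

30.38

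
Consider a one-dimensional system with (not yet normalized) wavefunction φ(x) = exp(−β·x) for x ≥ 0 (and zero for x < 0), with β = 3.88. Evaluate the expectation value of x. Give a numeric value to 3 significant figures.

0.129

⟨x⟩ = ∫ x·|φ|² dx / ∫|φ|² dx (integrals over the domain).
Every integrand reduces to terms xʲ·e^(−2βx) on [0, ∞); use ∫₀^∞ xʲ·e^(−2βx) dx = j!/(2β)^(j+1).
State is unnormalized: ∫|φ|² dx = 0.12887, and ∫φ*·x·φ dx = 0.016606, so ⟨x⟩ = 0.016606 / 0.12887.
⟨x⟩ = 0.12887.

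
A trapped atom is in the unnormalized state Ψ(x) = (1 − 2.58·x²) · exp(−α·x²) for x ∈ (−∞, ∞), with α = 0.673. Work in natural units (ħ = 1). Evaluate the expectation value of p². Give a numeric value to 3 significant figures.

p² Ψ = −ħ² d²Ψ/dx²; ⟨p²⟩ = −ħ² ∫ Ψ*·Ψ'' dx / ∫|Ψ|² dx.
Expand each integrand as polynomial × e^(−2αx²) and use ∫x^(2j)·e^(−2αx²) dx = (2j−1)!!/(4α)^j · √(π/(2α)), odd powers → 0; here √(π/(2α)) = 1.5278. Differentiate with the product rule, d/dx e^(−αx²) = −2αx·e^(−αx²).
State is unnormalized: ∫|Ψ|² dx = 2.8092, and ∫Ψ*·(−ħ² Ψ'') dx = 9.6098, so ⟨p²⟩ = 9.6098 / 2.8092.
⟨p²⟩ = 3.4208.

3.42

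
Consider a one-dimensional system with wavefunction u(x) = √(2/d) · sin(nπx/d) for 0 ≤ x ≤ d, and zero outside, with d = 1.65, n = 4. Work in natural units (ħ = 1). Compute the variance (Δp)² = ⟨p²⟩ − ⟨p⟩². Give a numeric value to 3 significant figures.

58.0

Compute ⟨p⟩ and ⟨p²⟩ separately; (Δp)² = ⟨p²⟩ − ⟨p⟩².
d/dx sin(nπx/d) = (nπ/d)·cos(nπx/d) and d²/dx² sin(nπx/d) = −(nπ/d)²·sin(nπx/d); on 0 ≤ x ≤ d, ∫sin²(nπx/d) dx = d/2 and ∫sin(nπx/d)·cos(nπx/d) dx = 0.
⟨p⟩ = 0.0000 and ⟨p²⟩ = 58.003.
(Δp)² = 58.003 − (0.0000)² = 58.003.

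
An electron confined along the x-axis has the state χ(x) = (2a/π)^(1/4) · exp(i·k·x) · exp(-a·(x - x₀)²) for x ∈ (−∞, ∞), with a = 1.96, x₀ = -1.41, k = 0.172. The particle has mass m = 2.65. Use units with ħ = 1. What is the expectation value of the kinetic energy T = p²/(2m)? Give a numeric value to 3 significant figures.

0.375

T = −(ħ²/2m) d²/dx², so ⟨T⟩ = −(ħ²/2m) ∫ χ*·χ'' dx; with m = 2.65.
Gaussian moments (u = x − x₀): ∫u^(2j)·e^(−2au²) du = (2j−1)!!/(4a)^j · √(π/(2a)), odd powers integrate to 0; here √(π/(2a)) = 0.89522. Derivatives: χ′ = (ik − 2au)·χ, χ″ = ((ik − 2au)² − 2a)·χ; the odd-in-u pieces drop out.
⟨T⟩ = 0.37539.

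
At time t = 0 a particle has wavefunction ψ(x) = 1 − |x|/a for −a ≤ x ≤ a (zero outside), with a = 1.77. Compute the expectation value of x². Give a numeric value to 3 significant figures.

⟨x²⟩ = ∫ x²·|ψ|² dx / ∫|ψ|² dx (integrals over the domain).
ψ is even, so ∫ over [−a, a] = 2∫₀ᵃ with ψ = 1 − x/a there: ∫₀ᵃ (1 − x/a)² dx = a/3, ∫₀ᵃ x²(1 − x/a)² dx = a³/30, ∫₀ᵃ x⁴(1 − x/a)² dx = a⁵/105.
State is unnormalized: ∫|ψ|² dx = 1.1800, and ∫ψ*·x²·ψ dx = 0.36968, so ⟨x²⟩ = 0.36968 / 1.1800.
⟨x²⟩ = 0.31329.

0.313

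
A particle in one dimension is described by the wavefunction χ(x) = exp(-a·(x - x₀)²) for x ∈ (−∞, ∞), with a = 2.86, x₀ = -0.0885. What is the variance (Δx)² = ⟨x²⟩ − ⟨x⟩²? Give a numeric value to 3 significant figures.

Compute ⟨x⟩ and ⟨x²⟩ separately, then (Δx)² = ⟨x²⟩ − ⟨x⟩².
Gaussian moments (u = x − x₀): ∫u^(2j)·e^(−2au²) du = (2j−1)!!/(4a)^j · √(π/(2a)), odd powers integrate to 0; here √(π/(2a)) = 0.74110.
Normalization: ∫|χ|² dx = 0.74110.
⟨x⟩ = -0.088500 and ⟨x²⟩ = 0.095245.
(Δx)² = 0.095245 − (-0.088500)² = 0.087413.

0.0874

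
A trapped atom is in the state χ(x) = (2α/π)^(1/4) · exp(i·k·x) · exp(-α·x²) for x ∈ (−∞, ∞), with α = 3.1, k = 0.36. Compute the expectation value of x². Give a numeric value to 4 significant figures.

⟨x²⟩ = ∫ x²·|χ|² dx (integrals over the domain).
Gaussian moments: ∫x^(2j)·e^(−2αx²) dx = (2j−1)!!/(4α)^j · √(π/(2α)), odd powers integrate to 0; here √(π/(2α)) = 0.71183.
⟨x²⟩ = 0.080645.

0.08065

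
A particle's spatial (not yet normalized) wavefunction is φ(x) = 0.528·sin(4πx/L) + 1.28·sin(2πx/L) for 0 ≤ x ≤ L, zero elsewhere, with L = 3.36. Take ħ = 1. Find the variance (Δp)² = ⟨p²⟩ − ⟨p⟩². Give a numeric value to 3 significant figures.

Compute ⟨p⟩ and ⟨p²⟩ separately; (Δp)² = ⟨p²⟩ − ⟨p⟩².
d²/dx² sin(jπx/L) = −(jπ/L)²·sin(jπx/L); on 0 ≤ x ≤ L, ∫sin²(jπx/L) dx = L/2 and ∫sin(jπx/L)·sin(lπx/L) dx = 0 for j ≠ l, so only diagonal terms survive in ∫|φ|² and ∫φ·φ″; ∫φ·φ′ dx = [φ²/2] between the walls = 0.
Normalization: ∫|φ|² dx = 3.2209.
⟨p⟩ = 0.0000 and ⟨p²⟩ = 5.0224.
(Δp)² = 5.0224 − (0.0000)² = 5.0224.

5.02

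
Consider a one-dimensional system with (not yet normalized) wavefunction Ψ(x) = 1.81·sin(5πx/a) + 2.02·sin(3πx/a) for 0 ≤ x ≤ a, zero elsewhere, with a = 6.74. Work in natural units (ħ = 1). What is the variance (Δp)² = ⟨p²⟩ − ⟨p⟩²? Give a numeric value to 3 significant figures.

3.50

Compute ⟨p⟩ and ⟨p²⟩ separately; (Δp)² = ⟨p²⟩ − ⟨p⟩².
d²/dx² sin(jπx/a) = −(jπ/a)²·sin(jπx/a); on 0 ≤ x ≤ a, ∫sin²(jπx/a) dx = a/2 and ∫sin(jπx/a)·sin(lπx/a) dx = 0 for j ≠ l, so only diagonal terms survive in ∫|Ψ|² and ∫Ψ·Ψ″; ∫Ψ·Ψ′ dx = [Ψ²/2] between the walls = 0.
Normalization: ∫|Ψ|² dx = 24.791.
⟨p⟩ = 0.0000 and ⟨p²⟩ = 3.5034.
(Δp)² = 3.5034 − (0.0000)² = 3.5034.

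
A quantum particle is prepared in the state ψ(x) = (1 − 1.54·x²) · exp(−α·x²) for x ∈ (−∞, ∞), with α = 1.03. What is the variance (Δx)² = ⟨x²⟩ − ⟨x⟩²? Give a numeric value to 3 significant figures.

Compute ⟨x⟩ and ⟨x²⟩ separately, then (Δx)² = ⟨x²⟩ − ⟨x⟩².
Expand each integrand as polynomial × e^(−2αx²) and use ∫x^(2j)·e^(−2αx²) dx = (2j−1)!!/(4α)^j · √(π/(2α)), odd powers → 0; here √(π/(2α)) = 1.2349.
Normalization: ∫|ψ|² dx = 0.82935.
⟨x⟩ = 0.0000 and ⟨x²⟩ = 0.30830.
(Δx)² = 0.30830 − (0.0000)² = 0.30830.

0.308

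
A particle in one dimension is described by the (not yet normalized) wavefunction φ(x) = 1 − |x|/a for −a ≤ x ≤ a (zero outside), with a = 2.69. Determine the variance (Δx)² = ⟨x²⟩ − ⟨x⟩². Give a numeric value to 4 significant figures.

Compute ⟨x⟩ and ⟨x²⟩ separately, then (Δx)² = ⟨x²⟩ − ⟨x⟩².
φ is even, so ∫ over [−a, a] = 2∫₀ᵃ with φ = 1 − x/a there: ∫₀ᵃ (1 − x/a)² dx = a/3, ∫₀ᵃ x²(1 − x/a)² dx = a³/30, ∫₀ᵃ x⁴(1 − x/a)² dx = a⁵/105.
Normalization: ∫|φ|² dx = 1.7933.
⟨x⟩ = 0.0000 and ⟨x²⟩ = 0.72361.
(Δx)² = 0.72361 − (0.0000)² = 0.72361.

0.7236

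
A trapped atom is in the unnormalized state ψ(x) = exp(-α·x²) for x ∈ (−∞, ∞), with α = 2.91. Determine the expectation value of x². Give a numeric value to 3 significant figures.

0.0859

⟨x²⟩ = ∫ x²·|ψ|² dx / ∫|ψ|² dx (integrals over the domain).
Gaussian moments: ∫x^(2j)·e^(−2αx²) dx = (2j−1)!!/(4α)^j · √(π/(2α)), odd powers integrate to 0; here √(π/(2α)) = 0.73471.
State is unnormalized: ∫|ψ|² dx = 0.73471, and ∫ψ*·x²·ψ dx = 0.063119, so ⟨x²⟩ = 0.063119 / 0.73471.
⟨x²⟩ = 0.085911.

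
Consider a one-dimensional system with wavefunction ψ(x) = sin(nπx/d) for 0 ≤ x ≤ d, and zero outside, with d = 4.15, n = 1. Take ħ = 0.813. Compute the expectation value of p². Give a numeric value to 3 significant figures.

p² ψ = −ħ² d²ψ/dx²; ⟨p²⟩ = −ħ² ∫ ψ*·ψ'' dx / ∫|ψ|² dx.
d/dx sin(nπx/d) = (nπ/d)·cos(nπx/d) and d²/dx² sin(nπx/d) = −(nπ/d)²·sin(nπx/d); on 0 ≤ x ≤ d, ∫sin²(nπx/d) dx = d/2 and ∫sin(nπx/d)·cos(nπx/d) dx = 0.
State is unnormalized: ∫|ψ|² dx = 2.0750, and ∫ψ*·(−ħ² ψ'') dx = 0.78596, so ⟨p²⟩ = 0.78596 / 2.0750.
⟨p²⟩ = 0.37878.

0.379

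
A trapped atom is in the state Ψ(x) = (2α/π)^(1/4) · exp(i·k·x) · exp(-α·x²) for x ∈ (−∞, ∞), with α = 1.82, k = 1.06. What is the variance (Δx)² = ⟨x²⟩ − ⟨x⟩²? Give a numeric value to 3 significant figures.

Compute ⟨x⟩ and ⟨x²⟩ separately, then (Δx)² = ⟨x²⟩ − ⟨x⟩².
Gaussian moments: ∫x^(2j)·e^(−2αx²) dx = (2j−1)!!/(4α)^j · √(π/(2α)), odd powers integrate to 0; here √(π/(2α)) = 0.92902.
⟨x⟩ = 0.0000 and ⟨x²⟩ = 0.13736.
(Δx)² = 0.13736 − (0.0000)² = 0.13736.

0.137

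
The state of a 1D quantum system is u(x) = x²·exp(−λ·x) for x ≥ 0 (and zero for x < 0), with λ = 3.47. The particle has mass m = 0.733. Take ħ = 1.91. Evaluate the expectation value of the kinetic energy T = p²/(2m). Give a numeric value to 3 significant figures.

T = −(ħ²/2m) d²/dx², so ⟨T⟩ = −(ħ²/2m) ∫ u*·u'' dx / ∫|u|² dx; with m = 0.733.
Differentiate x²·exp(−λ·x) with the product rule; every integrand then reduces to terms xʲ·e^(−2λx) on [0, ∞), with ∫₀^∞ xʲ·e^(−2λx) dx = j!/(2λ)^(j+1).
State is unnormalized: ∫|u|² dx = 0.0014908, and ∫u*·(−ħ²/2m · u'') dx = 0.014890, so ⟨T⟩ = 0.014890 / 0.0014908.
⟨T⟩ = 9.9878.

9.99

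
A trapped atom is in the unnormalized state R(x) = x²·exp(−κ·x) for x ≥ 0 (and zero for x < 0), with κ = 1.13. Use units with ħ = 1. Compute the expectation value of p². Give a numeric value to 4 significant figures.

p² R = −ħ² d²R/dx²; ⟨p²⟩ = −ħ² ∫ R*·R'' dx / ∫|R|² dx.
Differentiate x²·exp(−κ·x) with the product rule; every integrand then reduces to terms xʲ·e^(−2κx) on [0, ∞), with ∫₀^∞ xʲ·e^(−2κx) dx = j!/(2κ)^(j+1).
State is unnormalized: ∫|R|² dx = 0.40707, and ∫R*·(−ħ² R'') dx = 0.17326, so ⟨p²⟩ = 0.17326 / 0.40707.
⟨p²⟩ = 0.42563.

0.4256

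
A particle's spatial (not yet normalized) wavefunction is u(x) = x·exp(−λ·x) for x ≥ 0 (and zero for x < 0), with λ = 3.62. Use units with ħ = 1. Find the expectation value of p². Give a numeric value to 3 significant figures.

13.1

p² u = −ħ² d²u/dx²; ⟨p²⟩ = −ħ² ∫ u*·u'' dx / ∫|u|² dx.
Differentiate x·exp(−λ·x) with the product rule; every integrand then reduces to terms xʲ·e^(−2λx) on [0, ∞), with ∫₀^∞ xʲ·e^(−2λx) dx = j!/(2λ)^(j+1).
State is unnormalized: ∫|u|² dx = 0.0052700, and ∫u*·(−ħ² u'') dx = 0.069061, so ⟨p²⟩ = 0.069061 / 0.0052700.
⟨p²⟩ = 13.104.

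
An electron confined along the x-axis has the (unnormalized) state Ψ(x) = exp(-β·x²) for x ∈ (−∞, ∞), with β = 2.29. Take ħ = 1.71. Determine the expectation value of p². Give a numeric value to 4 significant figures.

6.696

p² Ψ = −ħ² d²Ψ/dx²; ⟨p²⟩ = −ħ² ∫ Ψ*·Ψ'' dx / ∫|Ψ|² dx.
Gaussian moments: ∫x^(2j)·e^(−2βx²) dx = (2j−1)!!/(4β)^j · √(π/(2β)), odd powers integrate to 0; here √(π/(2β)) = 0.82821. Derivatives: d/dx e^(−βx²) = −2βx·e^(−βx²), d²/dx² e^(−βx²) = (4β²x² − 2β)·e^(−βx²).
State is unnormalized: ∫|Ψ|² dx = 0.82821, and ∫Ψ*·(−ħ² Ψ'') dx = 5.5459, so ⟨p²⟩ = 5.5459 / 0.82821.
⟨p²⟩ = 6.6962.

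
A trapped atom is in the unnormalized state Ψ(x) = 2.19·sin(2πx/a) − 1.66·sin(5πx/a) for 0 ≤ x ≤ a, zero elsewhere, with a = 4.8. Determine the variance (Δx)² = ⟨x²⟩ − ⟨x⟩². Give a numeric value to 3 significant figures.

Compute ⟨x⟩ and ⟨x²⟩ separately, then (Δx)² = ⟨x²⟩ − ⟨x⟩².
On 0 ≤ x ≤ a (j ≠ l): ∫sin²(jπx/a) dx = a/2, ∫sin(jπx/a)·sin(lπx/a) dx = 0; diagonal moments ∫x·sin²(jπx/a) dx = a²/4, ∫x²·sin²(jπx/a) dx = a³·(1/6 − 1/(4j²π²)); cross terms ∫x·sin(jπx/a)·sin(lπx/a) dx = 0 for j + l even and −4jla²/(π²(j² − l²)²) for j + l odd, ∫x²·sin(jπx/a)·sin(lπx/a) dx = (−1)^(j+l)·4jla³/(π²(j² − l²)²); higher powers the same way via product-to-sum and parts.
Normalization: ∫|Ψ|² dx = 18.124.
⟨x⟩ = 2.4849 and ⟨x²⟩ = 7.8854.
(Δx)² = 7.8854 − (2.4849)² = 1.7104.

1.71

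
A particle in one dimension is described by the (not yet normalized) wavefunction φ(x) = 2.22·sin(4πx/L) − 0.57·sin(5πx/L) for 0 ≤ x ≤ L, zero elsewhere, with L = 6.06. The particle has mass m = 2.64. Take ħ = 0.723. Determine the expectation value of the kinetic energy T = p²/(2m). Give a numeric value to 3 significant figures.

T = −(ħ²/2m) d²/dx², so ⟨T⟩ = −(ħ²/2m) ∫ φ*·φ'' dx / ∫|φ|² dx; with m = 2.64.
d²/dx² sin(jπx/L) = −(jπ/L)²·sin(jπx/L); on 0 ≤ x ≤ L, ∫sin²(jπx/L) dx = L/2 and ∫sin(jπx/L)·sin(lπx/L) dx = 0 for j ≠ l, so only diagonal terms survive in ∫|φ|² and ∫φ·φ″; ∫φ·φ′ dx = [φ²/2] between the walls = 0.
State is unnormalized: ∫|φ|² dx = 15.917, and ∫φ*·(−ħ²/2m · φ'') dx = 7.0120, so ⟨T⟩ = 7.0120 / 15.917.
⟨T⟩ = 0.44052.

0.441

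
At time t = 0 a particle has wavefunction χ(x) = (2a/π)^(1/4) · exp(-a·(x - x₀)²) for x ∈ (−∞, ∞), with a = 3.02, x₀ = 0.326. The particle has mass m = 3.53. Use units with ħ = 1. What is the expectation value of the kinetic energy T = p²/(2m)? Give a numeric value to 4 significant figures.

0.4278

T = −(ħ²/2m) d²/dx², so ⟨T⟩ = −(ħ²/2m) ∫ χ*·χ'' dx; with m = 3.53.
Gaussian moments (u = x − x₀): ∫u^(2j)·e^(−2au²) du = (2j−1)!!/(4a)^j · √(π/(2a)), odd powers integrate to 0; here √(π/(2a)) = 0.72120. Derivatives: d/dx e^(−au²) = −2au·e^(−au²), d²/dx² e^(−au²) = (4a²u² − 2a)·e^(−au²).
⟨T⟩ = 0.42776.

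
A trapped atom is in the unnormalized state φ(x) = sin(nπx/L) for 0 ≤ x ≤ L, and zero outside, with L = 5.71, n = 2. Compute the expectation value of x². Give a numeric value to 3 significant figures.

10.5

⟨x²⟩ = ∫ x²·|φ|² dx / ∫|φ|² dx (integrals over the domain).
With sin²θ = (1 − cos2θ)/2 on 0 ≤ x ≤ L: ∫sin²(nπx/L) dx = L/2, ∫x·sin²(nπx/L) dx = L²/4, ∫x²·sin²(nπx/L) dx = L³·(1/6 − 1/(4n²π²)); higher powers xᵏ the same way, integrating xᵏ·cos(2nπx/L) by parts.
State is unnormalized: ∫|φ|² dx = 2.8550, and ∫φ*·x²·φ dx = 29.849, so ⟨x²⟩ = 29.849 / 2.8550.
⟨x²⟩ = 10.455.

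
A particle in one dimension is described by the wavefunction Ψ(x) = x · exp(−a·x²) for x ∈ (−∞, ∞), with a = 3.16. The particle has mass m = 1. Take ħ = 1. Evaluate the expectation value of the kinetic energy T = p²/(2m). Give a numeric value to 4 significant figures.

4.740

T = −(ħ²/2m) d²/dx², so ⟨T⟩ = −(ħ²/2m) ∫ Ψ*·Ψ'' dx / ∫|Ψ|² dx; with m = 1.
Expand each integrand as polynomial × e^(−2ax²) and use ∫x^(2j)·e^(−2ax²) dx = (2j−1)!!/(4a)^j · √(π/(2a)), odd powers → 0; here √(π/(2a)) = 0.70504. Differentiate with the product rule, d/dx e^(−ax²) = −2ax·e^(−ax²).
State is unnormalized: ∫|Ψ|² dx = 0.055779, and ∫Ψ*·(−ħ²/2m · Ψ'') dx = 0.26439, so ⟨T⟩ = 0.26439 / 0.055779.
⟨T⟩ = 4.7400.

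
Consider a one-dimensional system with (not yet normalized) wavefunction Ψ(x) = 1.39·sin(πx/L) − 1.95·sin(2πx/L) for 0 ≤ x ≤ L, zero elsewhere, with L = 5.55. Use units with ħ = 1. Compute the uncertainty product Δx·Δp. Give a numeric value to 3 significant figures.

Δx = √(⟨x²⟩−⟨x⟩²), Δp = √(⟨p²⟩−⟨p⟩²).
On 0 ≤ x ≤ L (j ≠ l): ∫sin²(jπx/L) dx = L/2, ∫sin(jπx/L)·sin(lπx/L) dx = 0; diagonal moments ∫x·sin²(jπx/L) dx = L²/4, ∫x²·sin²(jπx/L) dx = L³·(1/6 − 1/(4j²π²)); cross terms ∫x·sin(jπx/L)·sin(lπx/L) dx = 0 for j + l even and −4jlL²/(π²(j² − l²)²) for j + l odd, ∫x²·sin(jπx/L)·sin(lπx/L) dx = (−1)^(j+l)·4jlL³/(π²(j² − l²)²); higher powers the same way via product-to-sum and parts. d²/dx² sin(jπx/L) = −(jπ/L)²·sin(jπx/L); on 0 ≤ x ≤ L, ∫sin²(jπx/L) dx = L/2 and ∫sin(jπx/L)·sin(lπx/L) dx = 0 for j ≠ l, so only diagonal terms survive in ∫|Ψ|² and ∫Ψ·Ψ″; ∫Ψ·Ψ′ dx = [Ψ²/2] between the walls = 0.
Normalization: ∫|Ψ|² dx = 15.914.
⟨x⟩ = 3.7200, ⟨x²⟩ = 14.728 ⇒ Δx = 0.94306.
⟨p⟩ = 0.0000, ⟨p²⟩ = 0.95780 ⇒ Δp = 0.97867.
Δx·Δp = 0.92294.

0.923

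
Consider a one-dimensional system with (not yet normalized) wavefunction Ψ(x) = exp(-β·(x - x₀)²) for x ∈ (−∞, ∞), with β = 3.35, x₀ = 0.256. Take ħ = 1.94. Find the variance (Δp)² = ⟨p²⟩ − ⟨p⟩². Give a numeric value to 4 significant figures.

12.61

Compute ⟨p⟩ and ⟨p²⟩ separately; (Δp)² = ⟨p²⟩ − ⟨p⟩².
Gaussian moments (u = x − x₀): ∫u^(2j)·e^(−2βu²) du = (2j−1)!!/(4β)^j · √(π/(2β)), odd powers integrate to 0; here √(π/(2β)) = 0.68476. Derivatives: d/dx e^(−βu²) = −2βu·e^(−βu²), d²/dx² e^(−βu²) = (4β²u² − 2β)·e^(−βu²).
Normalization: ∫|Ψ|² dx = 0.68476.
⟨p⟩ = 0.0000 and ⟨p²⟩ = 12.608.
(Δp)² = 12.608 − (0.0000)² = 12.608.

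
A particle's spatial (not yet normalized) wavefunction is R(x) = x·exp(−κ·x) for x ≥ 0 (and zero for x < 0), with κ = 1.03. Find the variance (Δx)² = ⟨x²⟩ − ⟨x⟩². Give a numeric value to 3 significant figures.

0.707

Compute ⟨x⟩ and ⟨x²⟩ separately, then (Δx)² = ⟨x²⟩ − ⟨x⟩².
Every integrand reduces to terms xʲ·e^(−2κx) on [0, ∞); use ∫₀^∞ xʲ·e^(−2κx) dx = j!/(2κ)^(j+1).
Normalization: ∫|R|² dx = 0.22879.
⟨x⟩ = 1.4563 and ⟨x²⟩ = 2.8278.
(Δx)² = 2.8278 − (1.4563)² = 0.70695.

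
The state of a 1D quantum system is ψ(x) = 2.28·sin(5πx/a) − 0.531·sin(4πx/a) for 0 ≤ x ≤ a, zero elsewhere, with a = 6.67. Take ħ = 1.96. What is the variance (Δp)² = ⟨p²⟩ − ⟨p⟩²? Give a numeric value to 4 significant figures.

20.91

Compute ⟨p⟩ and ⟨p²⟩ separately; (Δp)² = ⟨p²⟩ − ⟨p⟩².
d²/dx² sin(jπx/a) = −(jπ/a)²·sin(jπx/a); on 0 ≤ x ≤ a, ∫sin²(jπx/a) dx = a/2 and ∫sin(jπx/a)·sin(lπx/a) dx = 0 for j ≠ l, so only diagonal terms survive in ∫|ψ|² and ∫ψ·ψ″; ∫ψ·ψ′ dx = [ψ²/2] between the walls = 0.
Normalization: ∫|ψ|² dx = 18.277.
⟨p⟩ = 0.0000 and ⟨p²⟩ = 20.911.
(Δp)² = 20.911 − (0.0000)² = 20.911.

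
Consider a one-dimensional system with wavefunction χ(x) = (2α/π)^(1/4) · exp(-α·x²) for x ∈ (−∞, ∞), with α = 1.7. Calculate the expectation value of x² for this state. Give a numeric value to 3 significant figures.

0.147

⟨x²⟩ = ∫ x²·|χ|² dx (integrals over the domain).
Gaussian moments: ∫x^(2j)·e^(−2αx²) dx = (2j−1)!!/(4α)^j · √(π/(2α)), odd powers integrate to 0; here √(π/(2α)) = 0.96125.
⟨x²⟩ = 0.14706.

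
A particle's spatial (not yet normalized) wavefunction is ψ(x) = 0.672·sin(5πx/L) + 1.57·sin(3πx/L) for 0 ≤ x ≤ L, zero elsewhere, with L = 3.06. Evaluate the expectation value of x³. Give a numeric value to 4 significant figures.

⟨x³⟩ = ∫ x³·|ψ|² dx / ∫|ψ|² dx (integrals over the domain).
On 0 ≤ x ≤ L (j ≠ l): ∫sin²(jπx/L) dx = L/2, ∫sin(jπx/L)·sin(lπx/L) dx = 0; diagonal moments ∫x·sin²(jπx/L) dx = L²/4, ∫x²·sin²(jπx/L) dx = L³·(1/6 − 1/(4j²π²)); cross terms ∫x·sin(jπx/L)·sin(lπx/L) dx = 0 for j + l even and −4jlL²/(π²(j² − l²)²) for j + l odd, ∫x²·sin(jπx/L)·sin(lπx/L) dx = (−1)^(j+l)·4jlL³/(π²(j² − l²)²); higher powers the same way via product-to-sum and parts.
State is unnormalized: ∫|ψ|² dx = 4.4622, and ∫ψ*·x³·ψ dx = 37.581, so ⟨x³⟩ = 37.581 / 4.4622.
⟨x³⟩ = 8.4221.

8.422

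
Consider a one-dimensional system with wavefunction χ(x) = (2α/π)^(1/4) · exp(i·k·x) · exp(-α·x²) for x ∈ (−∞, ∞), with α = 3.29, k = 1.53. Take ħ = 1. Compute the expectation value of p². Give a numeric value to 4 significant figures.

5.631

p² χ = −ħ² d²χ/dx²; ⟨p²⟩ = −ħ² ∫ χ*·χ'' dx.
Gaussian moments: ∫x^(2j)·e^(−2αx²) dx = (2j−1)!!/(4α)^j · √(π/(2α)), odd powers integrate to 0; here √(π/(2α)) = 0.69097. Derivatives: χ′ = (ik − 2αx)·χ, χ″ = ((ik − 2αx)² − 2α)·χ; the odd-in-x pieces drop out.
⟨p²⟩ = 5.6309.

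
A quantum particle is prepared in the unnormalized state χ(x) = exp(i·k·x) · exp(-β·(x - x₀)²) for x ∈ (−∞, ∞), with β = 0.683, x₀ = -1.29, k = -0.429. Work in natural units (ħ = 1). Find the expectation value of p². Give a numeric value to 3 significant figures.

p² χ = −ħ² d²χ/dx²; ⟨p²⟩ = −ħ² ∫ χ*·χ'' dx / ∫|χ|² dx.
Gaussian moments (u = x − x₀): ∫u^(2j)·e^(−2βu²) du = (2j−1)!!/(4β)^j · √(π/(2β)), odd powers integrate to 0; here √(π/(2β)) = 1.5165. Derivatives: χ′ = (ik − 2βu)·χ, χ″ = ((ik − 2βu)² − 2β)·χ; the odd-in-u pieces drop out.
State is unnormalized: ∫|χ|² dx = 1.5165, and ∫χ*·(−ħ² χ'') dx = 1.3149, so ⟨p²⟩ = 1.3149 / 1.5165.
⟨p²⟩ = 0.86704.

0.867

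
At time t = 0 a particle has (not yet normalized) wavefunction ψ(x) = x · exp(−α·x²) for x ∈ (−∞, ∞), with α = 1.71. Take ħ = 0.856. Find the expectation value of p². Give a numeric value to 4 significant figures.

3.759

p² ψ = −ħ² d²ψ/dx²; ⟨p²⟩ = −ħ² ∫ ψ*·ψ'' dx / ∫|ψ|² dx.
Expand each integrand as polynomial × e^(−2αx²) and use ∫x^(2j)·e^(−2αx²) dx = (2j−1)!!/(4α)^j · √(π/(2α)), odd powers → 0; here √(π/(2α)) = 0.95843. Differentiate with the product rule, d/dx e^(−αx²) = −2αx·e^(−αx²).
State is unnormalized: ∫|ψ|² dx = 0.14012, and ∫ψ*·(−ħ² ψ'') dx = 0.52671, so ⟨p²⟩ = 0.52671 / 0.14012.
⟨p²⟩ = 3.7589.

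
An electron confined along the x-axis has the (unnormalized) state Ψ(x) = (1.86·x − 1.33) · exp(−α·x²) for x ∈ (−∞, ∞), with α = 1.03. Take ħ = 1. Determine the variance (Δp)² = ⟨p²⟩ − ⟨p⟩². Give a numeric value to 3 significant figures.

Compute ⟨p⟩ and ⟨p²⟩ separately; (Δp)² = ⟨p²⟩ − ⟨p⟩².
Expand each integrand as polynomial × e^(−2αx²) and use ∫x^(2j)·e^(−2αx²) dx = (2j−1)!!/(4α)^j · √(π/(2α)), odd powers → 0; here √(π/(2α)) = 1.2349. Differentiate with the product rule, d/dx e^(−αx²) = −2αx·e^(−αx²).
Normalization: ∫|Ψ|² dx = 3.2214.
⟨p⟩ = 0.0000 and ⟨p²⟩ = 1.6931.
(Δp)² = 1.6931 − (0.0000)² = 1.6931.

1.69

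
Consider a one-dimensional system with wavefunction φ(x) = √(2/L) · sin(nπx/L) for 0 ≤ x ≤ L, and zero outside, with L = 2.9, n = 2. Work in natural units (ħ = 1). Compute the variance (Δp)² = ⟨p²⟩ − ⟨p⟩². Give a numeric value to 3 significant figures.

4.69

Compute ⟨p⟩ and ⟨p²⟩ separately; (Δp)² = ⟨p²⟩ − ⟨p⟩².
d/dx sin(nπx/L) = (nπ/L)·cos(nπx/L) and d²/dx² sin(nπx/L) = −(nπ/L)²·sin(nπx/L); on 0 ≤ x ≤ L, ∫sin²(nπx/L) dx = L/2 and ∫sin(nπx/L)·cos(nπx/L) dx = 0.
⟨p⟩ = 0.0000 and ⟨p²⟩ = 4.6942.
(Δp)² = 4.6942 − (0.0000)² = 4.6942.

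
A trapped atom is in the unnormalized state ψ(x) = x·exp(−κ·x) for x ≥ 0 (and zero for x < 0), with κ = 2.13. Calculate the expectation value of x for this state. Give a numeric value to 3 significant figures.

⟨x⟩ = ∫ x·|ψ|² dx / ∫|ψ|² dx (integrals over the domain).
Every integrand reduces to terms xʲ·e^(−2κx) on [0, ∞); use ∫₀^∞ xʲ·e^(−2κx) dx = j!/(2κ)^(j+1).
State is unnormalized: ∫|ψ|² dx = 0.025870, and ∫ψ*·x·ψ dx = 0.018219, so ⟨x⟩ = 0.018219 / 0.025870.
⟨x⟩ = 0.70423.

0.704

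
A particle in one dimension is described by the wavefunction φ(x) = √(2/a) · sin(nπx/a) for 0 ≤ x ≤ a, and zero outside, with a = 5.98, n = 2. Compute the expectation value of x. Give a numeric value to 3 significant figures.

⟨x⟩ = ∫ x·|φ|² dx (integrals over the domain).
With sin²θ = (1 − cos2θ)/2 on 0 ≤ x ≤ a: ∫sin²(nπx/a) dx = a/2, ∫x·sin²(nπx/a) dx = a²/4, ∫x²·sin²(nπx/a) dx = a³·(1/6 − 1/(4n²π²)); higher powers xᵏ the same way, integrating xᵏ·cos(2nπx/a) by parts.
⟨x⟩ = 2.9900.

2.99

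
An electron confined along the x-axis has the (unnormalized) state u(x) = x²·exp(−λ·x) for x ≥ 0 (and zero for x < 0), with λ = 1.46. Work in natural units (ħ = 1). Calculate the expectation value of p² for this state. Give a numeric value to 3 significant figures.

0.711

p² u = −ħ² d²u/dx²; ⟨p²⟩ = −ħ² ∫ u*·u'' dx / ∫|u|² dx.
Differentiate x²·exp(−λ·x) with the product rule; every integrand then reduces to terms xʲ·e^(−2λx) on [0, ∞), with ∫₀^∞ xʲ·e^(−2λx) dx = j!/(2λ)^(j+1).
State is unnormalized: ∫|u|² dx = 0.11306, and ∫u*·(−ħ² u'') dx = 0.080331, so ⟨p²⟩ = 0.080331 / 0.11306.
⟨p²⟩ = 0.71053.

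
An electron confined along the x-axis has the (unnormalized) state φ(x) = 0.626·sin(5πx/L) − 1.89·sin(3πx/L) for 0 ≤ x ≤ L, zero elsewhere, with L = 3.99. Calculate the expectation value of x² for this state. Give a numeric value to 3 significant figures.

4.77

⟨x²⟩ = ∫ x²·|φ|² dx / ∫|φ|² dx (integrals over the domain).
On 0 ≤ x ≤ L (j ≠ l): ∫sin²(jπx/L) dx = L/2, ∫sin(jπx/L)·sin(lπx/L) dx = 0; diagonal moments ∫x·sin²(jπx/L) dx = L²/4, ∫x²·sin²(jπx/L) dx = L³·(1/6 − 1/(4j²π²)); cross terms ∫x·sin(jπx/L)·sin(lπx/L) dx = 0 for j + l even and −4jlL²/(π²(j² − l²)²) for j + l odd, ∫x²·sin(jπx/L)·sin(lπx/L) dx = (−1)^(j+l)·4jlL³/(π²(j² − l²)²); higher powers the same way via product-to-sum and parts.
State is unnormalized: ∫|φ|² dx = 7.9081, and ∫φ*·x²·φ dx = 37.733, so ⟨x²⟩ = 37.733 / 7.9081.
⟨x²⟩ = 4.7714.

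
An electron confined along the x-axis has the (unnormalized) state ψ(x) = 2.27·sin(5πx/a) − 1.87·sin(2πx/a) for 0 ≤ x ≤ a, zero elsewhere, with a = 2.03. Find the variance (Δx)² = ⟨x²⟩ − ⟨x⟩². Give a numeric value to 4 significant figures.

Compute ⟨x⟩ and ⟨x²⟩ separately, then (Δx)² = ⟨x²⟩ − ⟨x⟩².
On 0 ≤ x ≤ a (j ≠ l): ∫sin²(jπx/a) dx = a/2, ∫sin(jπx/a)·sin(lπx/a) dx = 0; diagonal moments ∫x·sin²(jπx/a) dx = a²/4, ∫x²·sin²(jπx/a) dx = a³·(1/6 − 1/(4j²π²)); cross terms ∫x·sin(jπx/a)·sin(lπx/a) dx = 0 for j + l even and −4jla²/(π²(j² − l²)²) for j + l odd, ∫x²·sin(jπx/a)·sin(lπx/a) dx = (−1)^(j+l)·4jla³/(π²(j² − l²)²); higher powers the same way via product-to-sum and parts.
Normalization: ∫|ψ|² dx = 8.7795.
⟨x⟩ = 1.0516 and ⟨x²⟩ = 1.4219.
(Δx)² = 1.4219 − (1.0516)² = 0.31599.

0.3160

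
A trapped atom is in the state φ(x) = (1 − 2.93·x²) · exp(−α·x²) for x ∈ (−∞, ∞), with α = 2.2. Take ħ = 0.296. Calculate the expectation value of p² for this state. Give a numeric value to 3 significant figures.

p² φ = −ħ² d²φ/dx²; ⟨p²⟩ = −ħ² ∫ φ*·φ'' dx / ∫|φ|² dx.
Expand each integrand as polynomial × e^(−2αx²) and use ∫x^(2j)·e^(−2αx²) dx = (2j−1)!!/(4α)^j · √(π/(2α)), odd powers → 0; here √(π/(2α)) = 0.84498. Differentiate with the product rule, d/dx e^(−αx²) = −2αx·e^(−αx²).
State is unnormalized: ∫|φ|² dx = 0.56332, and ∫φ*·(−ħ² φ'') dx = 0.39773, so ⟨p²⟩ = 0.39773 / 0.56332.
⟨p²⟩ = 0.70604.

0.706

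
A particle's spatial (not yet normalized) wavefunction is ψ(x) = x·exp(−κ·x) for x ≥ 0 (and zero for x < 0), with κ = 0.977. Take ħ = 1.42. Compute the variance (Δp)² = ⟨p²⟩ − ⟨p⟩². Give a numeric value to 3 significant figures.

Compute ⟨p⟩ and ⟨p²⟩ separately; (Δp)² = ⟨p²⟩ − ⟨p⟩².
Differentiate x·exp(−κ·x) with the product rule; every integrand then reduces to terms xʲ·e^(−2κx) on [0, ∞), with ∫₀^∞ xʲ·e^(−2κx) dx = j!/(2κ)^(j+1).
Normalization: ∫|ψ|² dx = 0.26808.
⟨p⟩ = 0.0000 and ⟨p²⟩ = 1.9247.
(Δp)² = 1.9247 − (0.0000)² = 1.9247.

1.92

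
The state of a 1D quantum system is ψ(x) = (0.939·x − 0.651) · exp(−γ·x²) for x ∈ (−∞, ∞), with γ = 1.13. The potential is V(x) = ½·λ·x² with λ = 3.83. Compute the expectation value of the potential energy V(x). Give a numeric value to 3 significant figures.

0.691

⟨V⟩ = ∫ V(x)·|ψ|² dx / ∫|ψ|² dx.
Expand each integrand as polynomial × e^(−2γx²) and use ∫x^(2j)·e^(−2γx²) dx = (2j−1)!!/(4γ)^j · √(π/(2γ)), odd powers → 0; here √(π/(2γ)) = 1.1790.
State is unnormalized: ∫|ψ|² dx = 0.72966, and ∫ψ*·V(x)·ψ dx = 0.50402, so ⟨V⟩ = 0.50402 / 0.72966.
⟨V⟩ = 0.69076.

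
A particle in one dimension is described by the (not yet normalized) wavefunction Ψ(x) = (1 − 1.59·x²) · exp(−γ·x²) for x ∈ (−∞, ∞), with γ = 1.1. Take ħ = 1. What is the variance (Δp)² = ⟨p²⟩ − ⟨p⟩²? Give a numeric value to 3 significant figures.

4.34

Compute ⟨p⟩ and ⟨p²⟩ separately; (Δp)² = ⟨p²⟩ − ⟨p⟩².
Expand each integrand as polynomial × e^(−2γx²) and use ∫x^(2j)·e^(−2γx²) dx = (2j−1)!!/(4γ)^j · √(π/(2γ)), odd powers → 0; here √(π/(2γ)) = 1.1950. Differentiate with the product rule, d/dx e^(−γx²) = −2γx·e^(−γx²).
Normalization: ∫|Ψ|² dx = 0.79948.
⟨p⟩ = 0.0000 and ⟨p²⟩ = 4.3354.
(Δp)² = 4.3354 − (0.0000)² = 4.3354.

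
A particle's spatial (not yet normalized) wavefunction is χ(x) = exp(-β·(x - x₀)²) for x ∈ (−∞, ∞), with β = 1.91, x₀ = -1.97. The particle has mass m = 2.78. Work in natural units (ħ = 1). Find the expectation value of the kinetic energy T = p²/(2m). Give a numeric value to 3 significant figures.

T = −(ħ²/2m) d²/dx², so ⟨T⟩ = −(ħ²/2m) ∫ χ*·χ'' dx / ∫|χ|² dx; with m = 2.78.
Gaussian moments (u = x − x₀): ∫u^(2j)·e^(−2βu²) du = (2j−1)!!/(4β)^j · √(π/(2β)), odd powers integrate to 0; here √(π/(2β)) = 0.90687. Derivatives: d/dx e^(−βu²) = −2βu·e^(−βu²), d²/dx² e^(−βu²) = (4β²u² − 2β)·e^(−βu²).
State is unnormalized: ∫|χ|² dx = 0.90687, and ∫χ*·(−ħ²/2m · χ'') dx = 0.31153, so ⟨T⟩ = 0.31153 / 0.90687.
⟨T⟩ = 0.34353.

0.344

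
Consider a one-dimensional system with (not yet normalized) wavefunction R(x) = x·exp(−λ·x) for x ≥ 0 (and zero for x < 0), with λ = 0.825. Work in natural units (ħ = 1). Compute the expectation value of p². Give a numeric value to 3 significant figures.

0.681

p² R = −ħ² d²R/dx²; ⟨p²⟩ = −ħ² ∫ R*·R'' dx / ∫|R|² dx.
Differentiate x·exp(−λ·x) with the product rule; every integrand then reduces to terms xʲ·e^(−2λx) on [0, ∞), with ∫₀^∞ xʲ·e^(−2λx) dx = j!/(2λ)^(j+1).
State is unnormalized: ∫|R|² dx = 0.44522, and ∫R*·(−ħ² R'') dx = 0.30303, so ⟨p²⟩ = 0.30303 / 0.44522.
⟨p²⟩ = 0.68063.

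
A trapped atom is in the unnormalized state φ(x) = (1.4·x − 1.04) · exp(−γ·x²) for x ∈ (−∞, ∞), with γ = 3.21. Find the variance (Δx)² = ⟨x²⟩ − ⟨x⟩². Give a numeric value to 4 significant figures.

Compute ⟨x⟩ and ⟨x²⟩ separately, then (Δx)² = ⟨x²⟩ − ⟨x⟩².
Expand each integrand as polynomial × e^(−2γx²) and use ∫x^(2j)·e^(−2γx²) dx = (2j−1)!!/(4γ)^j · √(π/(2γ)), odd powers → 0; here √(π/(2γ)) = 0.69953.
Normalization: ∫|φ|² dx = 0.86340.
⟨x⟩ = -0.18375 and ⟨x²⟩ = 0.097146.
(Δx)² = 0.097146 − (-0.18375)² = 0.063382.

0.06338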